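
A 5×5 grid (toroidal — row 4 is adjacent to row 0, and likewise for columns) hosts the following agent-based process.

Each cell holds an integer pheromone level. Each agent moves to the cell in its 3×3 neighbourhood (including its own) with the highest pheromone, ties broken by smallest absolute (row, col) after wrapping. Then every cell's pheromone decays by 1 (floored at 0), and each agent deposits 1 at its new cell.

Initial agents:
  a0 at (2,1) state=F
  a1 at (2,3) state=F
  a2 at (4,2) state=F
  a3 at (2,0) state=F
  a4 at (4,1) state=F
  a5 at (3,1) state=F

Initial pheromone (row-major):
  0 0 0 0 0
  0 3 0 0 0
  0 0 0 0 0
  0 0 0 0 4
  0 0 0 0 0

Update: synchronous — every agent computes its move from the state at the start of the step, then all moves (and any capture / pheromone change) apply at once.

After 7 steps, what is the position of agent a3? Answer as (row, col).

t=1: a0@(1,1) a1@(3,4) a2@(0,1) a3@(3,4) a4@(0,0) a5@(2,0) | pheromone: 1 1 0 0 0 / 0 3 0 0 0 / 1 0 0 0 0 / 0 0 0 0 5 / 0 0 0 0 0
t=2: a0@(1,1) a1@(3,4) a2@(1,1) a3@(3,4) a4@(1,1) a5@(3,4) | pheromone: 0 0 0 0 0 / 0 5 0 0 0 / 0 0 0 0 0 / 0 0 0 0 7 / 0 0 0 0 0
t=3: a0@(1,1) a1@(3,4) a2@(1,1) a3@(3,4) a4@(1,1) a5@(3,4) | pheromone: 0 0 0 0 0 / 0 7 0 0 0 / 0 0 0 0 0 / 0 0 0 0 9 / 0 0 0 0 0
t=4: a0@(1,1) a1@(3,4) a2@(1,1) a3@(3,4) a4@(1,1) a5@(3,4) | pheromone: 0 0 0 0 0 / 0 9 0 0 0 / 0 0 0 0 0 / 0 0 0 0 11 / 0 0 0 0 0
t=5: a0@(1,1) a1@(3,4) a2@(1,1) a3@(3,4) a4@(1,1) a5@(3,4) | pheromone: 0 0 0 0 0 / 0 11 0 0 0 / 0 0 0 0 0 / 0 0 0 0 13 / 0 0 0 0 0
t=6: a0@(1,1) a1@(3,4) a2@(1,1) a3@(3,4) a4@(1,1) a5@(3,4) | pheromone: 0 0 0 0 0 / 0 13 0 0 0 / 0 0 0 0 0 / 0 0 0 0 15 / 0 0 0 0 0
t=7: a0@(1,1) a1@(3,4) a2@(1,1) a3@(3,4) a4@(1,1) a5@(3,4) | pheromone: 0 0 0 0 0 / 0 15 0 0 0 / 0 0 0 0 0 / 0 0 0 0 17 / 0 0 0 0 0

(3, 4)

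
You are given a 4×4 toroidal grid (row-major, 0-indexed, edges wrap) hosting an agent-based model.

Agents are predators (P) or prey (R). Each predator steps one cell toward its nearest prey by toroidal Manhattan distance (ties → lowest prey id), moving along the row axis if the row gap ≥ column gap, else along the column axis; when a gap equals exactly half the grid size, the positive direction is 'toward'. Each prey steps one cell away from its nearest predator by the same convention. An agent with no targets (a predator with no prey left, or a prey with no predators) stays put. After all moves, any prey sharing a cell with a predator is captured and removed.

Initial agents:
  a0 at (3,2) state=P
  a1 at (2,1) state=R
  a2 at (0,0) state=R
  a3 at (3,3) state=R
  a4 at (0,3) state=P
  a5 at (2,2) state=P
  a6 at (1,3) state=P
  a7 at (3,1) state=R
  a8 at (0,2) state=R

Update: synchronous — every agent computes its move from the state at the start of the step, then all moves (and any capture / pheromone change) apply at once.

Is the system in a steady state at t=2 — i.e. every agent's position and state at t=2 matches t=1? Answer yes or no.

no

t=1: a0@(3,3):P a1@(2,0):R a2@(0,1):R a3@(3,0):R a4@(0,0):P a5@(2,1):P a6@(0,3):P a7@(3,0):R a8@(1,2):R
t=2: a0@(3,0):P a1@(2,3):R a2@(0,2):R a3@(3,1):R a4@(0,1):P a5@(2,0):P a6@(0,0):P a7@(3,1):R a8@(0,2):R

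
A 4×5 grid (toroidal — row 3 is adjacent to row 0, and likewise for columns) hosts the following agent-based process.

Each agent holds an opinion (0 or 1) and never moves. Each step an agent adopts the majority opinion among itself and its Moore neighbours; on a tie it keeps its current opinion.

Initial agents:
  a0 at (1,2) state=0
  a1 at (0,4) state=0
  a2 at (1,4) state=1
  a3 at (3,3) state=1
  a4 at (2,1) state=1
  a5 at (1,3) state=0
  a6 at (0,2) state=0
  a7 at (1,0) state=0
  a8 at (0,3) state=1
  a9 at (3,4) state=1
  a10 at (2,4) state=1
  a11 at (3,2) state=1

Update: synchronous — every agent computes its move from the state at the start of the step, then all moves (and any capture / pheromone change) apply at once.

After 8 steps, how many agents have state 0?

t=1: a0@(1,2):0 a1@(0,4):1 a2@(1,4):1 a3@(3,3):1 a4@(2,1):1 a5@(1,3):0 a6@(0,2):0 a7@(1,0):1 a8@(0,3):1 a9@(3,4):1 a10@(2,4):1 a11@(3,2):1
t=2: a0@(1,2):0 a1@(0,4):1 a2@(1,4):1 a3@(3,3):1 a4@(2,1):1 a5@(1,3):1 a6@(0,2):0 a7@(1,0):1 a8@(0,3):1 a9@(3,4):1 a10@(2,4):1 a11@(3,2):1
t=3: a0@(1,2):1 a1@(0,4):1 a2@(1,4):1 a3@(3,3):1 a4@(2,1):1 a5@(1,3):1 a6@(0,2):1 a7@(1,0):1 a8@(0,3):1 a9@(3,4):1 a10@(2,4):1 a11@(3,2):1
t=4: (unchanged — steady state)

0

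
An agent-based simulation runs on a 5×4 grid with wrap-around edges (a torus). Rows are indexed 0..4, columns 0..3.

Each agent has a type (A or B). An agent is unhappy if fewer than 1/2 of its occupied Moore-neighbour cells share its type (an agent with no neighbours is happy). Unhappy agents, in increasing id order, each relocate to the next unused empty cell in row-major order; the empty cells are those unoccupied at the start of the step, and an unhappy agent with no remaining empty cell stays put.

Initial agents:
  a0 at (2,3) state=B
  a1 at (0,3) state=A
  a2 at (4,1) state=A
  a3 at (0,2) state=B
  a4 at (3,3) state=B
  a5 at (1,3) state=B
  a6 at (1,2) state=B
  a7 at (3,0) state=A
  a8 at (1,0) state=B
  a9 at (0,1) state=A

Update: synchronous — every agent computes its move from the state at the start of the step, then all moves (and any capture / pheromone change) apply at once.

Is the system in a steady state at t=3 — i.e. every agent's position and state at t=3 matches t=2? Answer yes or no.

t=1: a0@(2,3):B a1@(0,0):A a2@(4,1):A a3@(1,1):B a4@(3,3):B a5@(1,3):B a6@(1,2):B a7@(2,0):A a8@(1,0):B a9@(2,1):A
t=2: a0@(2,3):B a1@(0,1):A a2@(4,1):A a3@(0,2):B a4@(3,3):B a5@(1,3):B a6@(1,2):B a7@(0,3):A a8@(1,0):B a9@(2,2):A
t=3: a0@(2,3):B a1@(0,0):A a2@(4,1):A a3@(1,1):B a4@(3,3):B a5@(1,3):B a6@(1,2):B a7@(2,0):A a8@(1,0):B a9@(2,1):A

no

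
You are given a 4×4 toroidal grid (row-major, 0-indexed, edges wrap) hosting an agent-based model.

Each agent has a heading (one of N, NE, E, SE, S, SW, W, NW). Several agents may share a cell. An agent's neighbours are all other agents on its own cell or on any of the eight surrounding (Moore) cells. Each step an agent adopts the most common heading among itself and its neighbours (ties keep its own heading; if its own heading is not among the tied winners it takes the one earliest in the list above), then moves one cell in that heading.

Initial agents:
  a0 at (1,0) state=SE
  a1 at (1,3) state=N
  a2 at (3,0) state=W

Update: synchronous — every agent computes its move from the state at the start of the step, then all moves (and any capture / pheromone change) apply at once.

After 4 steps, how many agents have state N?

1

t=1: a0@(2,1):SE a1@(0,3):N a2@(3,3):W
t=2: a0@(3,2):SE a1@(3,3):N a2@(3,2):W
t=3: a0@(0,3):SE a1@(2,3):N a2@(3,1):W
t=4: a0@(1,0):SE a1@(1,3):N a2@(3,0):W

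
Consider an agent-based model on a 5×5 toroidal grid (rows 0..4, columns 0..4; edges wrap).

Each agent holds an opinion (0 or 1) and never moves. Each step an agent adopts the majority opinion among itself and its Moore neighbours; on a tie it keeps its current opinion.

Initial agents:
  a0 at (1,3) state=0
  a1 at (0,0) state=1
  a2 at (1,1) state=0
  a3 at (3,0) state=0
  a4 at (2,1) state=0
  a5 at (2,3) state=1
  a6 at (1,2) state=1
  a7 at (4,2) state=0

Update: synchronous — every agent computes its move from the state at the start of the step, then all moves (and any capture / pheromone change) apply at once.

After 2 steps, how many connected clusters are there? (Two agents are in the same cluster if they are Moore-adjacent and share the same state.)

4

t=1: a0@(1,3):1 a1@(0,0):1 a2@(1,1):0 a3@(3,0):0 a4@(2,1):0 a5@(2,3):1 a6@(1,2):0 a7@(4,2):0
t=2: (unchanged — steady state)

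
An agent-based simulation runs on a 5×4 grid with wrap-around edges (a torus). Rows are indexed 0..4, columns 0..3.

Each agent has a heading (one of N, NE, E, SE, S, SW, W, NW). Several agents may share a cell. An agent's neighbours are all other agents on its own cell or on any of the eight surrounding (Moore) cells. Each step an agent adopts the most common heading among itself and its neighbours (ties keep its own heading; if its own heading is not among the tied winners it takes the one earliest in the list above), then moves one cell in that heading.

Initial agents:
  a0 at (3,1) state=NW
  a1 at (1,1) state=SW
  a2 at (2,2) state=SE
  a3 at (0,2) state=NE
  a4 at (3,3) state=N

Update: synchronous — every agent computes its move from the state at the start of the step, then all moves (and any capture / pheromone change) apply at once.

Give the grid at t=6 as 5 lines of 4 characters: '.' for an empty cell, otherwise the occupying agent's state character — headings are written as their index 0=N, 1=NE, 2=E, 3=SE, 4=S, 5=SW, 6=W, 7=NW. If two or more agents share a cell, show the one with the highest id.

t=1: a0@(2,0):NW a1@(2,0):SW a2@(3,3):SE a3@(4,3):NE a4@(2,3):N
t=2: a0@(1,3):NW a1@(3,3):SW a2@(4,0):SE a3@(3,0):NE a4@(1,3):N
t=3: a0@(0,2):NW a1@(4,2):SW a2@(0,1):SE a3@(2,1):NE a4@(0,3):N
t=4: a0@(4,1):NW a1@(0,1):SW a2@(1,2):SE a3@(1,2):NE a4@(4,3):N
t=5: a0@(3,0):NW a1@(1,0):SW a2@(2,3):SE a3@(0,3):NE a4@(3,3):N
t=6: a0@(2,3):NW a1@(2,3):SW a2@(3,0):SE a3@(4,0):NE a4@(2,3):N

....
....
...0
3...
1...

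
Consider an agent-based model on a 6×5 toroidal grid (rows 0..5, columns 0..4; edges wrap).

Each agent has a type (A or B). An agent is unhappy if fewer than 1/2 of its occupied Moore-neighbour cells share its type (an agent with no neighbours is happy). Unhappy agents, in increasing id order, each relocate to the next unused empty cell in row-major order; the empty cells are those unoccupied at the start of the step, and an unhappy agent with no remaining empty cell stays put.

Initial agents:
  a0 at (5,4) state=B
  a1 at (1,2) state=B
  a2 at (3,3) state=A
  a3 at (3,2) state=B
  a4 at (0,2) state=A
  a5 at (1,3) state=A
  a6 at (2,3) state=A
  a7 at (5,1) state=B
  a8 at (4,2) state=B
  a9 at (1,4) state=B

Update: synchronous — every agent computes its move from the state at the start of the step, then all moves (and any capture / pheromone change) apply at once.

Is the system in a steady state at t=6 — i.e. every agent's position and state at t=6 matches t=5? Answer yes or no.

no

t=1: a0@(5,4):B a1@(0,0):B a2@(0,1):A a3@(0,3):B a4@(0,4):A a5@(1,3):A a6@(1,0):A a7@(5,1):B a8@(4,2):B a9@(1,1):B
t=2: a0@(5,4):B a1@(0,0):B a2@(0,2):A a3@(1,2):B a4@(1,4):A a5@(1,3):A a6@(1,0):A a7@(5,1):B a8@(4,2):B a9@(2,0):B
t=3: a0@(5,4):B a1@(0,0):B a2@(0,1):A a3@(0,3):B a4@(1,4):A a5@(1,3):A a6@(0,4):A a7@(5,1):B a8@(4,2):B a9@(1,1):B
t=4: a0@(5,4):B a1@(0,0):B a2@(0,2):A a3@(1,0):B a4@(1,4):A a5@(1,3):A a6@(1,2):A a7@(5,1):B a8@(4,2):B a9@(1,1):B
t=5: a0@(5,4):B a1@(0,0):B a2@(0,2):A a3@(1,0):B a4@(0,1):A a5@(1,3):A a6@(1,2):A a7@(5,1):B a8@(4,2):B a9@(1,1):B
t=6: a0@(5,4):B a1@(0,0):B a2@(0,2):A a3@(1,0):B a4@(0,3):A a5@(1,3):A a6@(1,2):A a7@(5,1):B a8@(4,2):B a9@(0,4):B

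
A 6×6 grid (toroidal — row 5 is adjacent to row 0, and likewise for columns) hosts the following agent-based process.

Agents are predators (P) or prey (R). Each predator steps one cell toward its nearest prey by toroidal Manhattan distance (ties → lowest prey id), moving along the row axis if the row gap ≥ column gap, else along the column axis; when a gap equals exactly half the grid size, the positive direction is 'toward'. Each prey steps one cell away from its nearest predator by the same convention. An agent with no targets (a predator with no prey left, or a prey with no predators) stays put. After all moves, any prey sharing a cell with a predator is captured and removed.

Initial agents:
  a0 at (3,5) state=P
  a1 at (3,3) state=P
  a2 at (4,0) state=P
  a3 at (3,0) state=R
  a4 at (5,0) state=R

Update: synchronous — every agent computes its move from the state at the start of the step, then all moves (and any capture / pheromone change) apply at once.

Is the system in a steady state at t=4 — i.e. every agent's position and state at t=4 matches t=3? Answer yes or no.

t=1: a0@(3,0):P a1@(3,4):P a2@(3,0):P a3@(3,1):R a4@(0,0):R
t=2: a0@(3,1):P a1@(3,5):P a2@(3,1):P a3@(3,2):R a4@(5,0):R
t=3: a0@(3,2):P a1@(3,0):P a2@(3,2):P a3@(3,3):R a4@(0,0):R
t=4: a0@(3,3):P a1@(3,1):P a2@(3,3):P a3@(3,4):R a4@(5,0):R

no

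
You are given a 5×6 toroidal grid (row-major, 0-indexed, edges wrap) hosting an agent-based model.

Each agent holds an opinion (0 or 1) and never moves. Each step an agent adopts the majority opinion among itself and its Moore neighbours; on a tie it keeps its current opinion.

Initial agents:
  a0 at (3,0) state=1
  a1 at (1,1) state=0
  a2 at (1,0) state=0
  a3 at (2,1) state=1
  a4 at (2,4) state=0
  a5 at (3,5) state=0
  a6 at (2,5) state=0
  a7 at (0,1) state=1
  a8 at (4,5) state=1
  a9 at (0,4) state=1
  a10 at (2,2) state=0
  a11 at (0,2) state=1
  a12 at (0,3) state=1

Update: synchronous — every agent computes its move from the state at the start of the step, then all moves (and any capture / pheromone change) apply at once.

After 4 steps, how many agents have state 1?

5

t=1: a0@(3,0):1 a1@(1,1):0 a2@(1,0):0 a3@(2,1):0 a4@(2,4):0 a5@(3,5):0 a6@(2,5):0 a7@(0,1):1 a8@(4,5):1 a9@(0,4):1 a10@(2,2):0 a11@(0,2):1 a12@(0,3):1
t=2: a0@(3,0):0 a1@(1,1):0 a2@(1,0):0 a3@(2,1):0 a4@(2,4):0 a5@(3,5):0 a6@(2,5):0 a7@(0,1):1 a8@(4,5):1 a9@(0,4):1 a10@(2,2):0 a11@(0,2):1 a12@(0,3):1
t=3: (unchanged — steady state)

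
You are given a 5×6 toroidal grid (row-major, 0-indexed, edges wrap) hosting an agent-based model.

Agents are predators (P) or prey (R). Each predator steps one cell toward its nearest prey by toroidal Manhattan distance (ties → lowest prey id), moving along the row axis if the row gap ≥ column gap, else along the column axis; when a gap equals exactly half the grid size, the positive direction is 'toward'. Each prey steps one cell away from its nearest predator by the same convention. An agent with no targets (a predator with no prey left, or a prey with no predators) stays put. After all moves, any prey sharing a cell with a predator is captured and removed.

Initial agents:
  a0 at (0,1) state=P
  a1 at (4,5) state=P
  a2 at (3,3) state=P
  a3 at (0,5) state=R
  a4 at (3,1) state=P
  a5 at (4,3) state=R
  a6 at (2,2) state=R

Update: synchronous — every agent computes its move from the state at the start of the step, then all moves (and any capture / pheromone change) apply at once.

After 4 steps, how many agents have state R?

3

t=1: a0@(0,0):P a1@(0,5):P a2@(4,3):P a3@(1,5):R a4@(2,1):P a5@(0,3):R a6@(1,2):R
t=2: a0@(1,0):P a1@(1,5):P a2@(0,3):P a3@(2,5):R a4@(1,1):P a5@(1,3):R a6@(0,2):R
t=3: a0@(2,0):P a1@(2,5):P a2@(1,3):P a3@(3,5):R a4@(1,2):P a5@(2,3):R a6@(0,1):R
t=4: a0@(3,0):P a1@(3,5):P a2@(2,3):P a3@(4,5):R a4@(2,2):P a5@(3,3):R a6@(4,1):R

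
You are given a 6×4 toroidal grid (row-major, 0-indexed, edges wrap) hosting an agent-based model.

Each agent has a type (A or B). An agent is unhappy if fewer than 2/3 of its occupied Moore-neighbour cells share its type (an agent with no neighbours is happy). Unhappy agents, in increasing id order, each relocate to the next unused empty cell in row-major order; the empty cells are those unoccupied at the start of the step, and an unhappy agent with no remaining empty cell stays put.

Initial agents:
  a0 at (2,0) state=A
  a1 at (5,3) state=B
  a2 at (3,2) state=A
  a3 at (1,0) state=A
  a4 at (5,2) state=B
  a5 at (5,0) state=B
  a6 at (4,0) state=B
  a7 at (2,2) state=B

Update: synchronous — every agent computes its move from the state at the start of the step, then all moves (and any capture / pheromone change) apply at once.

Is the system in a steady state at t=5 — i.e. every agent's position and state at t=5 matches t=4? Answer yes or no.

no

t=1: a0@(2,0):A a1@(5,3):B a2@(0,0):A a3@(1,0):A a4@(5,2):B a5@(5,0):B a6@(4,0):B a7@(0,1):B
t=2: a0@(2,0):A a1@(5,3):B a2@(0,2):A a3@(1,0):A a4@(5,2):B a5@(5,0):B a6@(4,0):B a7@(0,3):B
t=3: a0@(2,0):A a1@(5,3):B a2@(0,0):A a3@(0,1):A a4@(5,2):B a5@(5,0):B a6@(4,0):B a7@(1,1):B
t=4: a0@(0,2):A a1@(5,3):B a2@(0,3):A a3@(1,0):A a4@(1,2):B a5@(1,3):B a6@(4,0):B a7@(2,1):B
t=5: a0@(0,0):A a1@(0,1):B a2@(1,1):A a3@(2,0):A a4@(2,2):B a5@(2,3):B a6@(4,0):B a7@(3,0):B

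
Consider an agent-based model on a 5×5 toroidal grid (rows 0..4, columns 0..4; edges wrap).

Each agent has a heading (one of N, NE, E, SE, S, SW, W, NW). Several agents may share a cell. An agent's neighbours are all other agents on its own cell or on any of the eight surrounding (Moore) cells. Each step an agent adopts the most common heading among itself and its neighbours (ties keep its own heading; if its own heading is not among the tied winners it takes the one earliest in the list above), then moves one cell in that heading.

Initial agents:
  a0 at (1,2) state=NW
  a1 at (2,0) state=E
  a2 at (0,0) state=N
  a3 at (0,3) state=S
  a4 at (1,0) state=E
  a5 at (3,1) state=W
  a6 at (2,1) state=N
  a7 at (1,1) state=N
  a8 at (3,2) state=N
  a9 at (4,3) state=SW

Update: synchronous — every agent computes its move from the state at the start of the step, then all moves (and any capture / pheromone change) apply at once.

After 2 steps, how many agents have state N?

t=1: a0@(0,2):N a1@(2,1):E a2@(4,0):N a3@(1,3):S a4@(0,0):N a5@(2,1):N a6@(1,1):N a7@(0,1):N a8@(2,2):N a9@(0,2):SW
t=2: a0@(4,2):N a1@(1,1):N a2@(3,0):N a3@(0,3):N a4@(4,0):N a5@(1,1):N a6@(0,1):N a7@(4,1):N a8@(1,2):N a9@(4,2):N

10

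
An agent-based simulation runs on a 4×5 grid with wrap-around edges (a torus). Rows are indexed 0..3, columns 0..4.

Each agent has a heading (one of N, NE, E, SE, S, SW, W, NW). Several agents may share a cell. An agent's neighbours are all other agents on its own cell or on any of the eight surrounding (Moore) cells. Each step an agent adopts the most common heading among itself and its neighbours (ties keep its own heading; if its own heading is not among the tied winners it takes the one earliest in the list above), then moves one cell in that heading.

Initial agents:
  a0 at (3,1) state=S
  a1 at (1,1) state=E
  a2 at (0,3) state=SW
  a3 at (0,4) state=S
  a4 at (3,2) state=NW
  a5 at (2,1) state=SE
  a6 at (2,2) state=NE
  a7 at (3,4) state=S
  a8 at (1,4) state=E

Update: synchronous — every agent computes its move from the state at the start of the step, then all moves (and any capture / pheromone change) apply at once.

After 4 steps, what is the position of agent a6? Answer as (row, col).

t=1: a0@(0,1):S a1@(1,2):E a2@(1,3):S a3@(1,4):S a4@(2,1):NW a5@(3,2):SE a6@(1,3):NE a7@(0,4):S a8@(1,0):E
t=2: a0@(0,2):E a1@(2,2):S a2@(2,3):S a3@(2,4):S a4@(2,2):E a5@(0,3):SE a6@(2,3):S a7@(1,4):S a8@(2,0):S
t=3: a0@(0,3):E a1@(3,2):S a2@(3,3):S a3@(3,4):S a4@(3,2):S a5@(1,4):SE a6@(3,3):S a7@(2,4):S a8@(3,0):S
t=4: a0@(1,3):S a1@(0,2):S a2@(0,3):S a3@(0,4):S a4@(0,2):S a5@(2,0):SE a6@(0,3):S a7@(3,4):S a8@(0,0):S

(0, 3)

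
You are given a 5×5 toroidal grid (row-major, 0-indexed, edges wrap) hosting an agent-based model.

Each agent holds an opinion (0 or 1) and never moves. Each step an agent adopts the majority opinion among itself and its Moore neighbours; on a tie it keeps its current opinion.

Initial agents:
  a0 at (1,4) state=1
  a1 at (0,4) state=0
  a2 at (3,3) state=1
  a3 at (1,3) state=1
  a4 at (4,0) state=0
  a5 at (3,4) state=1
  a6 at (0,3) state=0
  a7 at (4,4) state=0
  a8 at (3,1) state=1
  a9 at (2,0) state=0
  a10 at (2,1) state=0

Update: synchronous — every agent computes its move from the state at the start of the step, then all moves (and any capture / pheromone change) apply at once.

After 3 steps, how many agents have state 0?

t=1: a0@(1,4):0 a1@(0,4):0 a2@(3,3):1 a3@(1,3):1 a4@(4,0):0 a5@(3,4):0 a6@(0,3):0 a7@(4,4):0 a8@(3,1):0 a9@(2,0):1 a10@(2,1):0
t=2: a0@(1,4):0 a1@(0,4):0 a2@(3,3):0 a3@(1,3):0 a4@(4,0):0 a5@(3,4):0 a6@(0,3):0 a7@(4,4):0 a8@(3,1):0 a9@(2,0):0 a10@(2,1):0
t=3: (unchanged — steady state)

11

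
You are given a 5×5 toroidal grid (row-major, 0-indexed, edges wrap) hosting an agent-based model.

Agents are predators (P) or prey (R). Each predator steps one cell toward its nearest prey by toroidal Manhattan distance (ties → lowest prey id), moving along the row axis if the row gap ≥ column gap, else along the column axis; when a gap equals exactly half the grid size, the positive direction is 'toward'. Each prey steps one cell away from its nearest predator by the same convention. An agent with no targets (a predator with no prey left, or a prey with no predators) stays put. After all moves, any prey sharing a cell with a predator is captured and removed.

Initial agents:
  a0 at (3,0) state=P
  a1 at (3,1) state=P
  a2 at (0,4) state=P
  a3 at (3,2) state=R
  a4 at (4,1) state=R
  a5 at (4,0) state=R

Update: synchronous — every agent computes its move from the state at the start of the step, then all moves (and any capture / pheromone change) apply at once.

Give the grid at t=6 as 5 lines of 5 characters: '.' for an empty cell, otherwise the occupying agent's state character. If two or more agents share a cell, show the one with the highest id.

RR...
.....
.....
.....
P.P..

t=1: a0@(4,0):P a1@(3,2):P a2@(4,4):P a3@(3,3):R a4@(0,1):R a5@(0,0):R
t=2: a0@(0,0):P a1@(3,3):P a2@(3,4):P a4@(1,1):R a5@(1,0):R
t=3: a0@(1,0):P a1@(2,3):P a2@(2,4):P a4@(2,1):R a5@(2,0):R
t=4: a0@(2,0):P a1@(2,2):P a2@(2,0):P a4@(3,1):R a5@(3,0):R
t=5: a0@(3,0):P a1@(3,2):P a2@(3,0):P a4@(4,1):R a5@(4,0):R
t=6: a0@(4,0):P a1@(4,2):P a2@(4,0):P a4@(0,1):R a5@(0,0):R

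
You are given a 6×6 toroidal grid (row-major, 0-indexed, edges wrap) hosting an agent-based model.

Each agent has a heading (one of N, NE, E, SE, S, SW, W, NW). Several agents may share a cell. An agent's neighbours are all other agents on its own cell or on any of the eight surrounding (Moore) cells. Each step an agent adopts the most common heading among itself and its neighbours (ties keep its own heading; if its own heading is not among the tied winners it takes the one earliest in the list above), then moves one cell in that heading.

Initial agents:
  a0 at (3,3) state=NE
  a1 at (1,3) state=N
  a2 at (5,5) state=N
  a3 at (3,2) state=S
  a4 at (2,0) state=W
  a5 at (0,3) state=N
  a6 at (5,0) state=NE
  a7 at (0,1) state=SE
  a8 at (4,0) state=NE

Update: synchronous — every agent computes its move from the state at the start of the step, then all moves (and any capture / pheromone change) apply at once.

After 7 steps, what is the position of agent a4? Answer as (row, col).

(3, 3)

t=1: a0@(2,4):NE a1@(0,3):N a2@(4,0):NE a3@(4,2):S a4@(2,5):W a5@(5,3):N a6@(4,1):NE a7@(1,2):SE a8@(3,1):NE
t=2: a0@(1,5):NE a1@(5,3):N a2@(3,1):NE a3@(3,3):NE a4@(2,4):W a5@(4,3):N a6@(3,2):NE a7@(2,3):SE a8@(2,2):NE
t=3: a0@(0,0):NE a1@(4,3):N a2@(2,2):NE a3@(2,4):NE a4@(1,5):NE a5@(3,3):N a6@(2,3):NE a7@(1,4):NE a8@(1,3):NE
t=4: a0@(5,1):NE a1@(3,3):N a2@(1,3):NE a3@(1,5):NE a4@(0,0):NE a5@(2,4):NE a6@(1,4):NE a7@(0,5):NE a8@(0,4):NE
t=5: a0@(4,2):NE a1@(2,3):N a2@(0,4):NE a3@(0,0):NE a4@(5,1):NE a5@(1,5):NE a6@(0,5):NE a7@(5,0):NE a8@(5,5):NE
t=6: a0@(3,3):NE a1@(1,3):N a2@(5,5):NE a3@(5,1):NE a4@(4,2):NE a5@(0,0):NE a6@(5,0):NE a7@(4,1):NE a8@(4,0):NE
t=7: a0@(2,4):NE a1@(0,3):N a2@(4,0):NE a3@(4,2):NE a4@(3,3):NE a5@(5,1):NE a6@(4,1):NE a7@(3,2):NE a8@(3,1):NE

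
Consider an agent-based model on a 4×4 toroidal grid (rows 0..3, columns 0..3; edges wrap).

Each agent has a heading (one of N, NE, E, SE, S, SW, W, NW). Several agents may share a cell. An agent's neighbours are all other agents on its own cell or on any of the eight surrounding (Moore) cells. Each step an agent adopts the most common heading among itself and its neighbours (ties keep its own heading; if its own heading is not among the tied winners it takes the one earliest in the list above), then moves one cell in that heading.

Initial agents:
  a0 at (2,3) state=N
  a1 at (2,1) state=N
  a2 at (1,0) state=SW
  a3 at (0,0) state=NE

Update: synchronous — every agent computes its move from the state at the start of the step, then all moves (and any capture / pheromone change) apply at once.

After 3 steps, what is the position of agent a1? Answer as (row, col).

t=1: a0@(1,3):N a1@(1,1):N a2@(0,0):N a3@(3,1):NE
t=2: a0@(0,3):N a1@(0,1):N a2@(3,0):N a3@(2,2):NE
t=3: a0@(3,3):N a1@(3,1):N a2@(2,0):N a3@(1,3):NE

(3, 1)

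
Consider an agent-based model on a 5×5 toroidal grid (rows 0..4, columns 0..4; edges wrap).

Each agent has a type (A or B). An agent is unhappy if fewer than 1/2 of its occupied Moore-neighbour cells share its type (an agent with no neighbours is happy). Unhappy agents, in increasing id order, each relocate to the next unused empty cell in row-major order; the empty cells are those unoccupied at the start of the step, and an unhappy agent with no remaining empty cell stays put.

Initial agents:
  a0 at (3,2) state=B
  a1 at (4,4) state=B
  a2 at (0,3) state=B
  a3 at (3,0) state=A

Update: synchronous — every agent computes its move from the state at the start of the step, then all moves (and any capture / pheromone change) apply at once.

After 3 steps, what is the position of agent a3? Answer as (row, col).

(0, 1)

t=1: a0@(3,2):B a1@(4,4):B a2@(0,3):B a3@(0,0):A
t=2: a0@(3,2):B a1@(4,4):B a2@(0,3):B a3@(0,1):A
t=3: (unchanged — steady state)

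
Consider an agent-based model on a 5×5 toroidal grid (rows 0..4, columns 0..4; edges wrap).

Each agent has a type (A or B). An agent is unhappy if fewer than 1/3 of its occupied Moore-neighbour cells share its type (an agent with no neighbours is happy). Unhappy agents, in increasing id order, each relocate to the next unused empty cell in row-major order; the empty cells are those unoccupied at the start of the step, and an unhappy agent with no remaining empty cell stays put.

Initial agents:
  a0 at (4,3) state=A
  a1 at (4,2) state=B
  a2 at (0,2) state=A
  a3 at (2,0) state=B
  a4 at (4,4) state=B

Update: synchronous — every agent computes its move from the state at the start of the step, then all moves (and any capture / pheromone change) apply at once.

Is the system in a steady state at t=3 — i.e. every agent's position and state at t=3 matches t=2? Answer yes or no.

t=1: a0@(4,3):A a1@(0,0):B a2@(0,2):A a3@(2,0):B a4@(0,1):B
t=2: (unchanged — steady state)

yes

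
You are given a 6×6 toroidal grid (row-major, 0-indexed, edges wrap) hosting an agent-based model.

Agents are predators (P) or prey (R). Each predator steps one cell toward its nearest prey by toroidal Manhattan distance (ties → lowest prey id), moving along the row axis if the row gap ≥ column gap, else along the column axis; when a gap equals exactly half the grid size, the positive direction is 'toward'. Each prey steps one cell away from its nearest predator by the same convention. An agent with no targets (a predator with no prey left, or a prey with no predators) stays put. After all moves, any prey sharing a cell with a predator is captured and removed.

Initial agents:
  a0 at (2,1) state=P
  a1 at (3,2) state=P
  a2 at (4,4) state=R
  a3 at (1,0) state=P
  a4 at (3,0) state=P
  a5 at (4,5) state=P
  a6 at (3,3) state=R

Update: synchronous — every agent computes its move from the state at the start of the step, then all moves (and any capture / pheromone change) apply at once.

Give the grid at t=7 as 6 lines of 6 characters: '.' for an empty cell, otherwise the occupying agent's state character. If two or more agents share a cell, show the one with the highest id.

t=1: a0@(2,2):P a1@(3,3):P a2@(4,3):R a3@(2,0):P a4@(3,5):P a5@(4,4):P a6@(3,4):R
t=2: a0@(3,2):P a1@(4,3):P a2@(5,3):R a3@(2,5):P a4@(3,4):P a5@(4,3):P a6@(3,5):R
t=3: a0@(4,2):P a1@(5,3):P a2@(0,3):R a3@(3,5):P a4@(3,5):P a5@(5,3):P a6@(4,5):R
t=4: a0@(5,2):P a1@(0,3):P a2@(1,3):R a3@(4,5):P a4@(4,5):P a5@(0,3):P a6@(5,5):R
t=5: a0@(0,2):P a1@(1,3):P a2@(2,3):R a3@(5,5):P a4@(5,5):P a5@(1,3):P a6@(0,5):R
t=6: a0@(1,2):P a1@(2,3):P a2@(3,3):R a3@(0,5):P a4@(0,5):P a5@(2,3):P a6@(1,5):R
t=7: a0@(2,2):P a1@(3,3):P a2@(4,3):R a3@(1,5):P a4@(1,5):P a5@(3,3):P a6@(2,5):R

......
.....P
..P..R
...P..
...R..
......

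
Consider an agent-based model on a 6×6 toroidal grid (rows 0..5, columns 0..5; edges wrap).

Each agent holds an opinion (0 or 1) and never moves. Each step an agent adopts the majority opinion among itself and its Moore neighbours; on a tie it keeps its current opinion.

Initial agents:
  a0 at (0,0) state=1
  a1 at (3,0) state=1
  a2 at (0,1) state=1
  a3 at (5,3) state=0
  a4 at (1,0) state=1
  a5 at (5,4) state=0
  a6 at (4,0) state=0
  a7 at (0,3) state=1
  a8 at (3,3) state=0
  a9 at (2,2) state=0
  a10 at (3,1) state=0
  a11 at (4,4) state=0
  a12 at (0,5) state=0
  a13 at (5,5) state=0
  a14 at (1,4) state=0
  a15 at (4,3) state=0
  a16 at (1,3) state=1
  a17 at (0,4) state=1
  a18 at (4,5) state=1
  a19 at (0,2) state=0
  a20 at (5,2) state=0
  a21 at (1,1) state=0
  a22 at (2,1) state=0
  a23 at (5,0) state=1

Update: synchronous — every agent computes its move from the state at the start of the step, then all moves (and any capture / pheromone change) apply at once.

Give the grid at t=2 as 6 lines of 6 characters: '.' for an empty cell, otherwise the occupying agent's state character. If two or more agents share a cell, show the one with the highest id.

110000
10.00.
.00...
00.0..
0..000
0.0000

t=1: a0@(0,0):1 a1@(3,0):0 a2@(0,1):1 a3@(5,3):0 a4@(1,0):1 a5@(5,4):0 a6@(4,0):0 a7@(0,3):0 a8@(3,3):0 a9@(2,2):0 a10@(3,1):0 a11@(4,4):0 a12@(0,5):0 a13@(5,5):0 a14@(1,4):1 a15@(4,3):0 a16@(1,3):1 a17@(0,4):0 a18@(4,5):0 a19@(0,2):0 a20@(5,2):0 a21@(1,1):0 a22@(2,1):0 a23@(5,0):1
t=2: a0@(0,0):1 a1@(3,0):0 a2@(0,1):1 a3@(5,3):0 a4@(1,0):1 a5@(5,4):0 a6@(4,0):0 a7@(0,3):0 a8@(3,3):0 a9@(2,2):0 a10@(3,1):0 a11@(4,4):0 a12@(0,5):0 a13@(5,5):0 a14@(1,4):0 a15@(4,3):0 a16@(1,3):0 a17@(0,4):0 a18@(4,5):0 a19@(0,2):0 a20@(5,2):0 a21@(1,1):0 a22@(2,1):0 a23@(5,0):0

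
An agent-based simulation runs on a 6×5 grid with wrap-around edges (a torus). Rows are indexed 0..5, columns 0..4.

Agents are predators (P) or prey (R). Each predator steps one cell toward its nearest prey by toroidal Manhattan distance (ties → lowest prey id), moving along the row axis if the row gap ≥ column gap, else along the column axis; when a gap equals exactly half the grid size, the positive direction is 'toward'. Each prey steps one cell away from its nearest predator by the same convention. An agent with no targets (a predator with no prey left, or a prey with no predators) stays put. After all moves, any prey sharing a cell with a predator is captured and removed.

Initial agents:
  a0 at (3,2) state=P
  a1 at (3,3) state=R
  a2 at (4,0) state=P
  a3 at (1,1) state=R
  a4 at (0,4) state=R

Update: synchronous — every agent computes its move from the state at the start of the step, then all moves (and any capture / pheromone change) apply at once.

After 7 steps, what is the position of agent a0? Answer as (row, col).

t=1: a0@(3,3):P a1@(3,4):R a2@(4,4):P a3@(0,1):R a4@(1,4):R
t=2: a0@(3,4):P a1@(3,0):R a2@(3,4):P a3@(1,1):R a4@(0,4):R
t=3: a0@(3,0):P a1@(3,1):R a2@(3,0):P a3@(0,1):R a4@(5,4):R
t=4: a0@(3,1):P a1@(3,2):R a2@(3,1):P a3@(5,1):R a4@(0,4):R
t=5: a0@(3,2):P a1@(3,3):R a2@(3,2):P a3@(0,1):R a4@(5,4):R
t=6: a0@(3,3):P a1@(3,4):R a2@(3,3):P a3@(5,1):R a4@(0,4):R
t=7: a0@(3,4):P a1@(3,0):R a2@(3,4):P a3@(0,1):R a4@(5,4):R

(3, 4)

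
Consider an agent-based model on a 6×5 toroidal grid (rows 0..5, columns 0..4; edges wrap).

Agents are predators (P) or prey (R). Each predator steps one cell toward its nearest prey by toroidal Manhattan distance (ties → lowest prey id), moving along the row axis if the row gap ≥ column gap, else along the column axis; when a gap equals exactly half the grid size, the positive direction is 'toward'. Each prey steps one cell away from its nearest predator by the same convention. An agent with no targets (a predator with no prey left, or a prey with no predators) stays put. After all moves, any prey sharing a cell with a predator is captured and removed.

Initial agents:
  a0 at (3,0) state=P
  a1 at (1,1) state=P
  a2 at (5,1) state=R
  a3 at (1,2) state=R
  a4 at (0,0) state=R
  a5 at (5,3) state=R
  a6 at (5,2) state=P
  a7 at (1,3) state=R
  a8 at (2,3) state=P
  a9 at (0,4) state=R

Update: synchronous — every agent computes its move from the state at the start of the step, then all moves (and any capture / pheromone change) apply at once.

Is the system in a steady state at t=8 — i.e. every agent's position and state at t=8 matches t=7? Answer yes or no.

no

t=1: a0@(4,0):P a1@(1,2):P a2@(5,0):R a4@(5,0):R a5@(5,4):R a6@(5,1):P a7@(0,3):R a8@(1,3):P a9@(0,3):R
t=2: a0@(5,0):P a1@(0,2):P a2@(0,0):R a4@(0,0):R a5@(0,4):R a6@(5,0):P a7@(5,3):R a8@(0,3):P a9@(5,3):R
t=3: a0@(0,0):P a1@(0,1):P a2@(1,0):R a4@(1,0):R a6@(0,0):P a7@(4,3):R a8@(0,4):P a9@(4,3):R
t=4: a0@(1,0):P a1@(1,1):P a2@(2,0):R a4@(2,0):R a6@(1,0):P a7@(3,3):R a8@(1,4):P a9@(3,3):R
t=5: a0@(2,0):P a1@(2,1):P a2@(3,0):R a4@(3,0):R a6@(2,0):P a7@(4,3):R a8@(2,4):P a9@(4,3):R
t=6: a0@(3,0):P a1@(3,1):P a2@(4,0):R a4@(4,0):R a6@(3,0):P a7@(5,3):R a8@(3,4):P a9@(5,3):R
t=7: a0@(4,0):P a1@(4,1):P a2@(5,0):R a4@(5,0):R a6@(4,0):P a7@(0,3):R a8@(4,4):P a9@(0,3):R
t=8: a0@(5,0):P a1@(5,1):P a2@(0,0):R a4@(0,0):R a6@(5,0):P a7@(1,3):R a8@(5,4):P a9@(1,3):R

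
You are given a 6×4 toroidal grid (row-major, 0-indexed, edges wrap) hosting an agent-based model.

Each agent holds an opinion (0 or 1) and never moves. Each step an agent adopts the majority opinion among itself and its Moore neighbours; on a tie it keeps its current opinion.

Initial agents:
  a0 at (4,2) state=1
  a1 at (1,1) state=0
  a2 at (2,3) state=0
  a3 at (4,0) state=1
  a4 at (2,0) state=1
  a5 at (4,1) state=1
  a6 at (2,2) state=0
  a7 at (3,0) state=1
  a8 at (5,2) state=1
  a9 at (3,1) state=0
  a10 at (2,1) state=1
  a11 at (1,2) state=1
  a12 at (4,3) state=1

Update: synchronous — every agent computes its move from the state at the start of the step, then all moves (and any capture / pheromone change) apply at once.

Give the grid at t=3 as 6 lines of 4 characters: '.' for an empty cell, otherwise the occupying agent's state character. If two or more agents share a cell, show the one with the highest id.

t=1: a0@(4,2):1 a1@(1,1):1 a2@(2,3):1 a3@(4,0):1 a4@(2,0):1 a5@(4,1):1 a6@(2,2):0 a7@(3,0):1 a8@(5,2):1 a9@(3,1):1 a10@(2,1):1 a11@(1,2):0 a12@(4,3):1
t=2: a0@(4,2):1 a1@(1,1):1 a2@(2,3):1 a3@(4,0):1 a4@(2,0):1 a5@(4,1):1 a6@(2,2):1 a7@(3,0):1 a8@(5,2):1 a9@(3,1):1 a10@(2,1):1 a11@(1,2):1 a12@(4,3):1
t=3: (unchanged — steady state)

....
.11.
1111
11..
1111
..1.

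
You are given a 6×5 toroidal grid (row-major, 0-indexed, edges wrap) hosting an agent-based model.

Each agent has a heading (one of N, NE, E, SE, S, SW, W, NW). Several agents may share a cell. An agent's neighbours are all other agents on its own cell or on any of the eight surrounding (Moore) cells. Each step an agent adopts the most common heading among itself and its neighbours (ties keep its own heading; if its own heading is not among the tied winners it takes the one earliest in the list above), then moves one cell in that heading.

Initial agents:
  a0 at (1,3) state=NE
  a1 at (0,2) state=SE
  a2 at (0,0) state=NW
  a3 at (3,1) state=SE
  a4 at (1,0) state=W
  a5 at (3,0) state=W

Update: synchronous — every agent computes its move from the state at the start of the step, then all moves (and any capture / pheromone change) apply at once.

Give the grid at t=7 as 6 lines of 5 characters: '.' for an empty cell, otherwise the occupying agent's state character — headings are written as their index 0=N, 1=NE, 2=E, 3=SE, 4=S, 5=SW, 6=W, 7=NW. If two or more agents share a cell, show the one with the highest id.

.....
...6.
....6
...66
.....
.....

t=1: a0@(0,4):NE a1@(1,3):SE a2@(5,4):NW a3@(4,2):SE a4@(1,4):W a5@(3,4):W
t=2: a0@(5,0):NE a1@(2,4):SE a2@(4,3):NW a3@(5,3):SE a4@(1,3):W a5@(3,3):W
t=3: a0@(4,1):NE a1@(2,3):W a2@(3,2):NW a3@(0,4):SE a4@(1,2):W a5@(3,2):W
t=4: a0@(3,2):NE a1@(2,2):W a2@(3,1):W a3@(1,0):SE a4@(1,1):W a5@(3,1):W
t=5: a0@(3,1):W a1@(2,1):W a2@(3,0):W a3@(2,1):SE a4@(1,0):W a5@(3,0):W
t=6: a0@(3,0):W a1@(2,0):W a2@(3,4):W a3@(2,0):W a4@(1,4):W a5@(3,4):W
t=7: a0@(3,4):W a1@(2,4):W a2@(3,3):W a3@(2,4):W a4@(1,3):W a5@(3,3):W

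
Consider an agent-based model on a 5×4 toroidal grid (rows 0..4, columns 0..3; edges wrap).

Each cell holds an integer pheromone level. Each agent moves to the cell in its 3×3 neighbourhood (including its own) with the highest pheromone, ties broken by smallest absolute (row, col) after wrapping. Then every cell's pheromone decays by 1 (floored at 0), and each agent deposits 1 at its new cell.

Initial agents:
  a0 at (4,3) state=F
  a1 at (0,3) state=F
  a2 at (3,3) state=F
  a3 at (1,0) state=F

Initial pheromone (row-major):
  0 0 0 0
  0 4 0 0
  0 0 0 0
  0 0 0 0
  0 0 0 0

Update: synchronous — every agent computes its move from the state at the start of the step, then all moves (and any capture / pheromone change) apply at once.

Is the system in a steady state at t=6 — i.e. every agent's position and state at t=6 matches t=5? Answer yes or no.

t=1: a0@(0,0) a1@(0,0) a2@(2,0) a3@(1,1) | pheromone: 2 0 0 0 / 0 4 0 0 / 1 0 0 0 / 0 0 0 0 / 0 0 0 0
t=2: a0@(1,1) a1@(1,1) a2@(1,1) a3@(1,1) | pheromone: 1 0 0 0 / 0 7 0 0 / 0 0 0 0 / 0 0 0 0 / 0 0 0 0
t=3: a0@(1,1) a1@(1,1) a2@(1,1) a3@(1,1) | pheromone: 0 0 0 0 / 0 10 0 0 / 0 0 0 0 / 0 0 0 0 / 0 0 0 0
t=4: a0@(1,1) a1@(1,1) a2@(1,1) a3@(1,1) | pheromone: 0 0 0 0 / 0 13 0 0 / 0 0 0 0 / 0 0 0 0 / 0 0 0 0
t=5: a0@(1,1) a1@(1,1) a2@(1,1) a3@(1,1) | pheromone: 0 0 0 0 / 0 16 0 0 / 0 0 0 0 / 0 0 0 0 / 0 0 0 0
t=6: a0@(1,1) a1@(1,1) a2@(1,1) a3@(1,1) | pheromone: 0 0 0 0 / 0 19 0 0 / 0 0 0 0 / 0 0 0 0 / 0 0 0 0

yes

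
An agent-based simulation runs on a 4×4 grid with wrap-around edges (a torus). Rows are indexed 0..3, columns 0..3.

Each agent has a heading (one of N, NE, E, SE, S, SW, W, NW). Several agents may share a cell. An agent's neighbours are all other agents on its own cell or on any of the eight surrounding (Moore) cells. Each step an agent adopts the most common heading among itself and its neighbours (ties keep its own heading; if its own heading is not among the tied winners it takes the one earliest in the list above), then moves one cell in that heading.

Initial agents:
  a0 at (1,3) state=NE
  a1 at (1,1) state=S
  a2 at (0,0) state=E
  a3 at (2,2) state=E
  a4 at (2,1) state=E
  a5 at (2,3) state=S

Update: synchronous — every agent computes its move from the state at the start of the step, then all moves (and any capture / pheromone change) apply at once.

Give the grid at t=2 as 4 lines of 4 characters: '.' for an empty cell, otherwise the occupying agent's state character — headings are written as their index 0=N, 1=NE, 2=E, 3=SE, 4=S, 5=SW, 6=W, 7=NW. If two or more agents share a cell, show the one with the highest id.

..2.
.2.2
2..2
2...

t=1: a0@(1,0):E a1@(1,2):E a2@(0,1):E a3@(2,3):E a4@(2,2):E a5@(3,3):S
t=2: a0@(1,1):E a1@(1,3):E a2@(0,2):E a3@(2,0):E a4@(2,3):E a5@(3,0):E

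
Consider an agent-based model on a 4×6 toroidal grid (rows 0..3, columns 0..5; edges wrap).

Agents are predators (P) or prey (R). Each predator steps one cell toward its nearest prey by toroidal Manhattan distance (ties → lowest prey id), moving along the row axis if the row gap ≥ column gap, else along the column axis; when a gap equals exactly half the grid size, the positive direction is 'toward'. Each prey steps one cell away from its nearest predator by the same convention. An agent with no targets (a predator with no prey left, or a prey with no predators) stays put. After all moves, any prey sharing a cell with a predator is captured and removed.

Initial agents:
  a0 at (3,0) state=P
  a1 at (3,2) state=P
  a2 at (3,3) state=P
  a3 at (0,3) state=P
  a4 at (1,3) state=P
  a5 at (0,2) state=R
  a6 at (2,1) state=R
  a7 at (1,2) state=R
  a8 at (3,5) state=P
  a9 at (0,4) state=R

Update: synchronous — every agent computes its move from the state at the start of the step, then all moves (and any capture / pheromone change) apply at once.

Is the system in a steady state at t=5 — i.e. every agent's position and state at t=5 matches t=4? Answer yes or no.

t=1: a0@(2,0):P a1@(0,2):P a2@(0,3):P a3@(0,2):P a4@(1,2):P a6@(1,1):R a7@(1,1):R a8@(0,5):P
t=2: a0@(1,0):P a1@(1,2):P a2@(0,2):P a3@(1,2):P a4@(1,1):P a8@(0,0):P
t=3: (unchanged — steady state)

yes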